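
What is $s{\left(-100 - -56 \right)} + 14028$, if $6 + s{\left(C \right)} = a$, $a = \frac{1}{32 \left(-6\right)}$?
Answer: $\frac{2692223}{192} \approx 14022.0$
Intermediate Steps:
$a = - \frac{1}{192}$ ($a = \frac{1}{-192} = - \frac{1}{192} \approx -0.0052083$)
$s{\left(C \right)} = - \frac{1153}{192}$ ($s{\left(C \right)} = -6 - \frac{1}{192} = - \frac{1153}{192}$)
$s{\left(-100 - -56 \right)} + 14028 = - \frac{1153}{192} + 14028 = \frac{2692223}{192}$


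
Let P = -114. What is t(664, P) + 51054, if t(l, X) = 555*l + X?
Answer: 419460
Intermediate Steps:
t(l, X) = X + 555*l
t(664, P) + 51054 = (-114 + 555*664) + 51054 = (-114 + 368520) + 51054 = 368406 + 51054 = 419460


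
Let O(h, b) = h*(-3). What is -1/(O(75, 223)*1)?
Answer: 1/225 ≈ 0.0044444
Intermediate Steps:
O(h, b) = -3*h
-1/(O(75, 223)*1) = -1/(-3*75*1) = -1/((-225*1)) = -1/(-225) = -1*(-1/225) = 1/225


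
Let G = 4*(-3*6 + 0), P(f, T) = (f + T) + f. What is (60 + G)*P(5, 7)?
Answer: -204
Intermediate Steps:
P(f, T) = T + 2*f (P(f, T) = (T + f) + f = T + 2*f)
G = -72 (G = 4*(-18 + 0) = 4*(-18) = -72)
(60 + G)*P(5, 7) = (60 - 72)*(7 + 2*5) = -12*(7 + 10) = -12*17 = -204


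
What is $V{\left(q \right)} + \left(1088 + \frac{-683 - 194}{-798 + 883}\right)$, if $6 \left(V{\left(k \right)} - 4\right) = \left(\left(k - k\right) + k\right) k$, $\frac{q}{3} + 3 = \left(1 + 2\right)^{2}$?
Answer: $\frac{96533}{85} \approx 1135.7$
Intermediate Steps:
$q = 18$ ($q = -9 + 3 \left(1 + 2\right)^{2} = -9 + 3 \cdot 3^{2} = -9 + 3 \cdot 9 = -9 + 27 = 18$)
$V{\left(k \right)} = 4 + \frac{k^{2}}{6}$ ($V{\left(k \right)} = 4 + \frac{\left(\left(k - k\right) + k\right) k}{6} = 4 + \frac{\left(0 + k\right) k}{6} = 4 + \frac{k k}{6} = 4 + \frac{k^{2}}{6}$)
$V{\left(q \right)} + \left(1088 + \frac{-683 - 194}{-798 + 883}\right) = \left(4 + \frac{18^{2}}{6}\right) + \left(1088 + \frac{-683 - 194}{-798 + 883}\right) = \left(4 + \frac{1}{6} \cdot 324\right) + \left(1088 - \frac{877}{85}\right) = \left(4 + 54\right) + \left(1088 - \frac{877}{85}\right) = 58 + \left(1088 - \frac{877}{85}\right) = 58 + \frac{91603}{85} = \frac{96533}{85}$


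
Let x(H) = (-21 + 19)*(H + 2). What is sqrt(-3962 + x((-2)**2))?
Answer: I*sqrt(3974) ≈ 63.04*I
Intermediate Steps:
x(H) = -4 - 2*H (x(H) = -2*(2 + H) = -4 - 2*H)
sqrt(-3962 + x((-2)**2)) = sqrt(-3962 + (-4 - 2*(-2)**2)) = sqrt(-3962 + (-4 - 2*4)) = sqrt(-3962 + (-4 - 8)) = sqrt(-3962 - 12) = sqrt(-3974) = I*sqrt(3974)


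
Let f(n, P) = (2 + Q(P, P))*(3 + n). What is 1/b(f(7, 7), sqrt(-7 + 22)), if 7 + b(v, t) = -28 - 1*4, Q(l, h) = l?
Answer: -1/39 ≈ -0.025641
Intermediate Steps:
f(n, P) = (2 + P)*(3 + n)
b(v, t) = -39 (b(v, t) = -7 + (-28 - 1*4) = -7 + (-28 - 4) = -7 - 32 = -39)
1/b(f(7, 7), sqrt(-7 + 22)) = 1/(-39) = -1/39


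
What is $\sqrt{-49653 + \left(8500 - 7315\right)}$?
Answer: $2 i \sqrt{12117} \approx 220.15 i$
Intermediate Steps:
$\sqrt{-49653 + \left(8500 - 7315\right)} = \sqrt{-49653 + 1185} = \sqrt{-48468} = 2 i \sqrt{12117}$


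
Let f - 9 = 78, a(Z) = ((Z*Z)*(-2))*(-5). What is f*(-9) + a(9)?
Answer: 27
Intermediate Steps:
a(Z) = 10*Z² (a(Z) = (Z²*(-2))*(-5) = -2*Z²*(-5) = 10*Z²)
f = 87 (f = 9 + 78 = 87)
f*(-9) + a(9) = 87*(-9) + 10*9² = -783 + 10*81 = -783 + 810 = 27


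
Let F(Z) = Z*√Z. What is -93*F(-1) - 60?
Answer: -60 + 93*I ≈ -60.0 + 93.0*I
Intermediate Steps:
F(Z) = Z^(3/2)
-93*F(-1) - 60 = -(-93)*I - 60 = 93*I - 60 = -60 + 93*I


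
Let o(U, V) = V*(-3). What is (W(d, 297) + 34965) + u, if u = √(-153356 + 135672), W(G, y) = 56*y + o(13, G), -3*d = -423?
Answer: 51174 + 2*I*√4421 ≈ 51174.0 + 132.98*I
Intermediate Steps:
d = 141 (d = -⅓*(-423) = 141)
o(U, V) = -3*V
W(G, y) = -3*G + 56*y (W(G, y) = 56*y - 3*G = -3*G + 56*y)
u = 2*I*√4421 (u = √(-17684) = 2*I*√4421 ≈ 132.98*I)
(W(d, 297) + 34965) + u = ((-3*141 + 56*297) + 34965) + 2*I*√4421 = ((-423 + 16632) + 34965) + 2*I*√4421 = (16209 + 34965) + 2*I*√4421 = 51174 + 2*I*√4421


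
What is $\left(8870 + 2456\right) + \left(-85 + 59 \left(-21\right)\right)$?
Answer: $10002$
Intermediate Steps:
$\left(8870 + 2456\right) + \left(-85 + 59 \left(-21\right)\right) = 11326 - 1324 = 10002$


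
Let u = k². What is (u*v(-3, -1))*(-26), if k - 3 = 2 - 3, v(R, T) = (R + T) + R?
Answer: 728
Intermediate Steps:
v(R, T) = T + 2*R
k = 2 (k = 3 + (2 - 3) = 3 - 1 = 2)
u = 4 (u = 2² = 4)
(u*v(-3, -1))*(-26) = (4*(-1 + 2*(-3)))*(-26) = (4*(-1 - 6))*(-26) = (4*(-7))*(-26) = -28*(-26) = 728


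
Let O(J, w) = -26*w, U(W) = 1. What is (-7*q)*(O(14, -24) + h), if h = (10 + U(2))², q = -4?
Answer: 20860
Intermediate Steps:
h = 121 (h = (10 + 1)² = 11² = 121)
(-7*q)*(O(14, -24) + h) = (-7*(-4))*(-26*(-24) + 121) = 28*(624 + 121) = 28*745 = 20860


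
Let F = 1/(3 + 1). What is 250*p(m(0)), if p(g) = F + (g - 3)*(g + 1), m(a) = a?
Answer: -1375/2 ≈ -687.50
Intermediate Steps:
F = ¼ (F = 1/4 = ¼ ≈ 0.25000)
p(g) = ¼ + (1 + g)*(-3 + g) (p(g) = ¼ + (g - 3)*(g + 1) = ¼ + (-3 + g)*(1 + g) = ¼ + (1 + g)*(-3 + g))
250*p(m(0)) = 250*(-11/4 + 0² - 2*0) = 250*(-11/4 + 0 + 0) = 250*(-11/4) = -1375/2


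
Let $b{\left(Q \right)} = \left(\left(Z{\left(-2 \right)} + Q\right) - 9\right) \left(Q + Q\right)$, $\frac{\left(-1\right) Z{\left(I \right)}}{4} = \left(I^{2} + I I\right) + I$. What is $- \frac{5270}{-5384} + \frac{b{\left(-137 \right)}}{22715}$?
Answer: $\frac{37049477}{12229756} \approx 3.0295$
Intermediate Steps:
$Z{\left(I \right)} = - 8 I^{2} - 4 I$ ($Z{\left(I \right)} = - 4 \left(\left(I^{2} + I I\right) + I\right) = - 4 \left(\left(I^{2} + I^{2}\right) + I\right) = - 4 \left(2 I^{2} + I\right) = - 4 \left(I + 2 I^{2}\right) = - 8 I^{2} - 4 I$)
$b{\left(Q \right)} = 2 Q \left(-33 + Q\right)$ ($b{\left(Q \right)} = \left(\left(\left(-4\right) \left(-2\right) \left(1 + 2 \left(-2\right)\right) + Q\right) - 9\right) \left(Q + Q\right) = \left(\left(\left(-4\right) \left(-2\right) \left(1 - 4\right) + Q\right) - 9\right) 2 Q = \left(\left(\left(-4\right) \left(-2\right) \left(-3\right) + Q\right) - 9\right) 2 Q = \left(\left(-24 + Q\right) - 9\right) 2 Q = \left(-33 + Q\right) 2 Q = 2 Q \left(-33 + Q\right)$)
$- \frac{5270}{-5384} + \frac{b{\left(-137 \right)}}{22715} = - \frac{5270}{-5384} + \frac{2 \left(-137\right) \left(-33 - 137\right)}{22715} = \left(-5270\right) \left(- \frac{1}{5384}\right) + 2 \left(-137\right) \left(-170\right) \frac{1}{22715} = \frac{2635}{2692} + 46580 \cdot \frac{1}{22715} = \frac{2635}{2692} + \frac{9316}{4543} = \frac{37049477}{12229756}$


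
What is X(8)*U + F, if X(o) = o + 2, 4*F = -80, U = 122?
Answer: 1200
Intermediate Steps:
F = -20 (F = (¼)*(-80) = -20)
X(o) = 2 + o
X(8)*U + F = (2 + 8)*122 - 20 = 10*122 - 20 = 1220 - 20 = 1200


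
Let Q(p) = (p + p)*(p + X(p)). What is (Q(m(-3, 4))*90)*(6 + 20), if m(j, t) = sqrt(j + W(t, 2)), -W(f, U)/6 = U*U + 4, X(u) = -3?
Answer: -238680 - 14040*I*sqrt(51) ≈ -2.3868e+5 - 1.0027e+5*I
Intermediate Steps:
W(f, U) = -24 - 6*U**2 (W(f, U) = -6*(U*U + 4) = -6*(U**2 + 4) = -6*(4 + U**2) = -24 - 6*U**2)
m(j, t) = sqrt(-48 + j) (m(j, t) = sqrt(j + (-24 - 6*2**2)) = sqrt(j + (-24 - 6*4)) = sqrt(j + (-24 - 24)) = sqrt(j - 48) = sqrt(-48 + j))
Q(p) = 2*p*(-3 + p) (Q(p) = (p + p)*(p - 3) = (2*p)*(-3 + p) = 2*p*(-3 + p))
(Q(m(-3, 4))*90)*(6 + 20) = ((2*sqrt(-48 - 3)*(-3 + sqrt(-48 - 3)))*90)*(6 + 20) = ((2*sqrt(-51)*(-3 + sqrt(-51)))*90)*26 = ((2*(I*sqrt(51))*(-3 + I*sqrt(51)))*90)*26 = ((2*I*sqrt(51)*(-3 + I*sqrt(51)))*90)*26 = (180*I*sqrt(51)*(-3 + I*sqrt(51)))*26 = 4680*I*sqrt(51)*(-3 + I*sqrt(51))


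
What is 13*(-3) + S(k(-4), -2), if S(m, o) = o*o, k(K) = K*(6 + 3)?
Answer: -35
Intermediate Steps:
k(K) = 9*K (k(K) = K*9 = 9*K)
S(m, o) = o²
13*(-3) + S(k(-4), -2) = 13*(-3) + (-2)² = -39 + 4 = -35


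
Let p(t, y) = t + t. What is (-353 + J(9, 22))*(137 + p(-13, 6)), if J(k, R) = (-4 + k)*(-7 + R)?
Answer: -30858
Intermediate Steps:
J(k, R) = (-7 + R)*(-4 + k)
p(t, y) = 2*t
(-353 + J(9, 22))*(137 + p(-13, 6)) = (-353 + (28 - 7*9 - 4*22 + 22*9))*(137 + 2*(-13)) = (-353 + (28 - 63 - 88 + 198))*(137 - 26) = (-353 + 75)*111 = -278*111 = -30858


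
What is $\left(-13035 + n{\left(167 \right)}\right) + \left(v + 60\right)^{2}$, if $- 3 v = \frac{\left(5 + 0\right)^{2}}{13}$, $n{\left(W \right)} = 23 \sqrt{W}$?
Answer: $- \frac{14467010}{1521} + 23 \sqrt{167} \approx -9214.3$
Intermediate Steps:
$v = - \frac{25}{39}$ ($v = - \frac{\left(5 + 0\right)^{2} \cdot \frac{1}{13}}{3} = - \frac{5^{2} \cdot \frac{1}{13}}{3} = - \frac{25 \cdot \frac{1}{13}}{3} = \left(- \frac{1}{3}\right) \frac{25}{13} = - \frac{25}{39} \approx -0.64103$)
$\left(-13035 + n{\left(167 \right)}\right) + \left(v + 60\right)^{2} = \left(-13035 + 23 \sqrt{167}\right) + \left(- \frac{25}{39} + 60\right)^{2} = \left(-13035 + 23 \sqrt{167}\right) + \left(\frac{2315}{39}\right)^{2} = \left(-13035 + 23 \sqrt{167}\right) + \frac{5359225}{1521} = - \frac{14467010}{1521} + 23 \sqrt{167}$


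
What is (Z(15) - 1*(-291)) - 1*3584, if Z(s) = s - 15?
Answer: -3293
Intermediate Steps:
Z(s) = -15 + s
(Z(15) - 1*(-291)) - 1*3584 = ((-15 + 15) - 1*(-291)) - 1*3584 = (0 + 291) - 3584 = 291 - 3584 = -3293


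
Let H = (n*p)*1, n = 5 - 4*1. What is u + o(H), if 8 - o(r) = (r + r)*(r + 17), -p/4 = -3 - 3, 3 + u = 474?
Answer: -1489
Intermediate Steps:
u = 471 (u = -3 + 474 = 471)
p = 24 (p = -4*(-3 - 3) = -4*(-6) = 24)
n = 1 (n = 5 - 4 = 1)
H = 24 (H = (1*24)*1 = 24*1 = 24)
o(r) = 8 - 2*r*(17 + r) (o(r) = 8 - (r + r)*(r + 17) = 8 - 2*r*(17 + r))
u + o(H) = 471 + (8 - 34*24 - 2*24²) = 471 + (8 - 816 - 2*576) = 471 + (8 - 816 - 1152) = 471 - 1960 = -1489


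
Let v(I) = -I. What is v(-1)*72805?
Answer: 72805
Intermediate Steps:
v(-1)*72805 = -1*(-1)*72805 = 1*72805 = 72805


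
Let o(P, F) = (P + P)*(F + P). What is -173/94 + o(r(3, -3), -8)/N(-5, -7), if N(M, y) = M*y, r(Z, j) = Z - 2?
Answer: -1053/470 ≈ -2.2404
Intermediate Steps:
r(Z, j) = -2 + Z
o(P, F) = 2*P*(F + P) (o(P, F) = (2*P)*(F + P) = 2*P*(F + P))
-173/94 + o(r(3, -3), -8)/N(-5, -7) = -173/94 + (2*(-2 + 3)*(-8 + (-2 + 3)))/((-5*(-7))) = -173*1/94 + (2*1*(-8 + 1))/35 = -173/94 + (2*1*(-7))*(1/35) = -173/94 - 14*1/35 = -173/94 - 2/5 = -1053/470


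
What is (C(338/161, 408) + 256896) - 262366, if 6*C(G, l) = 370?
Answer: -16225/3 ≈ -5408.3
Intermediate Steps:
C(G, l) = 185/3 (C(G, l) = (⅙)*370 = 185/3)
(C(338/161, 408) + 256896) - 262366 = (185/3 + 256896) - 262366 = 770873/3 - 262366 = -16225/3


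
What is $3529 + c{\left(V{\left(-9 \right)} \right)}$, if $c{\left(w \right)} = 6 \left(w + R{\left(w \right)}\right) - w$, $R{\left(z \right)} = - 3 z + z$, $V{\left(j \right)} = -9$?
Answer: $3592$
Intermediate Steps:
$R{\left(z \right)} = - 2 z$
$c{\left(w \right)} = - 7 w$ ($c{\left(w \right)} = 6 \left(w - 2 w\right) - w = 6 \left(- w\right) - w = - 6 w - w = - 7 w$)
$3529 + c{\left(V{\left(-9 \right)} \right)} = 3529 - -63 = 3529 + 63 = 3592$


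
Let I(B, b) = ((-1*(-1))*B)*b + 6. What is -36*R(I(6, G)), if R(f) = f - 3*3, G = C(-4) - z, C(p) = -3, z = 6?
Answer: 2052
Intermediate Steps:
G = -9 (G = -3 - 1*6 = -3 - 6 = -9)
I(B, b) = 6 + B*b (I(B, b) = (1*B)*b + 6 = B*b + 6 = 6 + B*b)
R(f) = -9 + f (R(f) = f - 9 = -9 + f)
-36*R(I(6, G)) = -36*(-9 + (6 + 6*(-9))) = -36*(-9 + (6 - 54)) = -36*(-9 - 48) = -36*(-57) = 2052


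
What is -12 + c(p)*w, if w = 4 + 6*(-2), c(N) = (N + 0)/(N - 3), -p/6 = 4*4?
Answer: -652/33 ≈ -19.758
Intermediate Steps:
p = -96 (p = -24*4 = -6*16 = -96)
c(N) = N/(-3 + N)
w = -8 (w = 4 - 12 = -8)
-12 + c(p)*w = -12 - 96/(-3 - 96)*(-8) = -12 - 96/(-99)*(-8) = -12 - 96*(-1/99)*(-8) = -12 + (32/33)*(-8) = -12 - 256/33 = -652/33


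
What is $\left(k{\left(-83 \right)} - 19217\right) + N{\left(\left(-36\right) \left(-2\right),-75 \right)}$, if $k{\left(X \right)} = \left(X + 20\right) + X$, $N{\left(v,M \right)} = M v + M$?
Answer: $-24838$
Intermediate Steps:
$N{\left(v,M \right)} = M + M v$
$k{\left(X \right)} = 20 + 2 X$ ($k{\left(X \right)} = \left(20 + X\right) + X = 20 + 2 X$)
$\left(k{\left(-83 \right)} - 19217\right) + N{\left(\left(-36\right) \left(-2\right),-75 \right)} = \left(\left(20 + 2 \left(-83\right)\right) - 19217\right) - 75 \left(1 - -72\right) = \left(\left(20 - 166\right) - 19217\right) - 75 \left(1 + 72\right) = \left(-146 - 19217\right) - 5475 = -19363 - 5475 = -24838$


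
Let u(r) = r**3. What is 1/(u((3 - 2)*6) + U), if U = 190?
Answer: 1/406 ≈ 0.0024631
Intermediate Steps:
1/(u((3 - 2)*6) + U) = 1/(((3 - 2)*6)**3 + 190) = 1/((1*6)**3 + 190) = 1/(6**3 + 190) = 1/(216 + 190) = 1/406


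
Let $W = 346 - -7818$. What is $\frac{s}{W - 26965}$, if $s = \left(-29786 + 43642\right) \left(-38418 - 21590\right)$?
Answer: $\frac{831470848}{18801} \approx 44225.0$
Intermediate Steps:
$W = 8164$ ($W = 346 + 7818 = 8164$)
$s = -831470848$ ($s = 13856 \left(-60008\right) = -831470848$)
$\frac{s}{W - 26965} = - \frac{831470848}{8164 - 26965} = - \frac{831470848}{-18801} = \left(-831470848\right) \left(- \frac{1}{18801}\right) = \frac{831470848}{18801}$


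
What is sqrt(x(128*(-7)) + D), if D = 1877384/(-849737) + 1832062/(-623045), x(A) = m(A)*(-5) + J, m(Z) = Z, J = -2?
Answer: 4*sqrt(628814926024827684485)/1499785805 ≈ 66.879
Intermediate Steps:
x(A) = -2 - 5*A (x(A) = A*(-5) - 2 = -5*A - 2 = -2 - 5*A)
D = -2726465581974/529424389165 (D = 1877384*(-1/849737) + 1832062*(-1/623045) = -1877384/849737 - 1832062/623045 = -2726465581974/529424389165 ≈ -5.1499)
sqrt(x(128*(-7)) + D) = sqrt((-2 - 640*(-7)) - 2726465581974/529424389165) = sqrt((-2 - 5*(-896)) - 2726465581974/529424389165) = sqrt((-2 + 4480) - 2726465581974/529424389165) = sqrt(4478 - 2726465581974/529424389165) = sqrt(2368035949098896/529424389165) = 4*sqrt(628814926024827684485)/1499785805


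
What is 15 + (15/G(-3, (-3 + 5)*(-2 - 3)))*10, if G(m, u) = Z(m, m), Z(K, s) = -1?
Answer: -135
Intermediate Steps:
G(m, u) = -1
15 + (15/G(-3, (-3 + 5)*(-2 - 3)))*10 = 15 + (15/(-1))*10 = 15 + (15*(-1))*10 = 15 - 15*10 = 15 - 150 = -135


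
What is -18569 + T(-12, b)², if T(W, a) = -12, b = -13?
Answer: -18425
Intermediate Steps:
-18569 + T(-12, b)² = -18569 + (-12)² = -18569 + 144 = -18425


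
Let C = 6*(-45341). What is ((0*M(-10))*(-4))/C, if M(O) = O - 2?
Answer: 0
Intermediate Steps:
M(O) = -2 + O
C = -272046
((0*M(-10))*(-4))/C = ((0*(-2 - 10))*(-4))/(-272046) = ((0*(-12))*(-4))*(-1/272046) = (0*(-4))*(-1/272046) = 0*(-1/272046) = 0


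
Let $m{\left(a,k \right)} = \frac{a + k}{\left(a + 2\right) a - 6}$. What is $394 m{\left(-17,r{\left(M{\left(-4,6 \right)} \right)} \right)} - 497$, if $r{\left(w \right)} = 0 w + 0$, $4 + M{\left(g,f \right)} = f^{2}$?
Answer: $- \frac{130451}{249} \approx -523.9$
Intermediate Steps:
$M{\left(g,f \right)} = -4 + f^{2}$
$r{\left(w \right)} = 0$ ($r{\left(w \right)} = 0 + 0 = 0$)
$m{\left(a,k \right)} = \frac{a + k}{-6 + a \left(2 + a\right)}$ ($m{\left(a,k \right)} = \frac{a + k}{\left(2 + a\right) a - 6} = \frac{a + k}{a \left(2 + a\right) - 6} = \frac{a + k}{-6 + a \left(2 + a\right)}$)
$394 m{\left(-17,r{\left(M{\left(-4,6 \right)} \right)} \right)} - 497 = 394 \frac{-17 + 0}{-6 + \left(-17\right)^{2} + 2 \left(-17\right)} - 497 = 394 \frac{1}{-6 + 289 - 34} \left(-17\right) - 497 = 394 \cdot \frac{1}{249} \left(-17\right) - 497 = 394 \left(- \frac{17}{249}\right) - 497 = - \frac{6698}{249} - 497 = - \frac{130451}{249}$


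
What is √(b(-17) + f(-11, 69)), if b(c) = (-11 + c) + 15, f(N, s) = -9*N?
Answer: √86 ≈ 9.2736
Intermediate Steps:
b(c) = 4 + c
√(b(-17) + f(-11, 69)) = √((4 - 17) - 9*(-11)) = √(-13 + 99) = √86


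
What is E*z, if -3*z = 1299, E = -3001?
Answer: 1299433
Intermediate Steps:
z = -433 (z = -⅓*1299 = -433)
E*z = -3001*(-433) = 1299433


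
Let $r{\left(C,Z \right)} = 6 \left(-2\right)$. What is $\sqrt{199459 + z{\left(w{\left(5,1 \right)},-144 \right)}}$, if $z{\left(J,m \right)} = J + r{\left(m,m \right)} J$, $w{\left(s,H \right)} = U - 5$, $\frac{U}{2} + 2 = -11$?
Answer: $30 \sqrt{222} \approx 446.99$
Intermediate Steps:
$U = -26$ ($U = -4 + 2 \left(-11\right) = -4 - 22 = -26$)
$r{\left(C,Z \right)} = -12$
$w{\left(s,H \right)} = -31$ ($w{\left(s,H \right)} = -26 - 5 = -31$)
$z{\left(J,m \right)} = - 11 J$ ($z{\left(J,m \right)} = J - 12 J = - 11 J$)
$\sqrt{199459 + z{\left(w{\left(5,1 \right)},-144 \right)}} = \sqrt{199459 - -341} = \sqrt{199459 + 341} = \sqrt{199800} = 30 \sqrt{222}$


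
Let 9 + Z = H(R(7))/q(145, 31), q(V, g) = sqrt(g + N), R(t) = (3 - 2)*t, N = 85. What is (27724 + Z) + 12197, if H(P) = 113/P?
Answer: 39912 + 113*sqrt(29)/406 ≈ 39914.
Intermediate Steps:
R(t) = t (R(t) = 1*t = t)
q(V, g) = sqrt(85 + g) (q(V, g) = sqrt(g + 85) = sqrt(85 + g))
Z = -9 + 113*sqrt(29)/406 (Z = -9 + (113/7)/(sqrt(85 + 31)) = -9 + (113*(1/7))/(sqrt(116)) = -9 + 113/(7*((2*sqrt(29)))) = -9 + 113*(sqrt(29)/58)/7 = -9 + 113*sqrt(29)/406 ≈ -7.5012)
(27724 + Z) + 12197 = (27724 + (-9 + 113*sqrt(29)/406)) + 12197 = (27715 + 113*sqrt(29)/406) + 12197 = 39912 + 113*sqrt(29)/406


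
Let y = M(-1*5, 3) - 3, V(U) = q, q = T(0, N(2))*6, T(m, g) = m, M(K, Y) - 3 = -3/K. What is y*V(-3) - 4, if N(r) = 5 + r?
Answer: -4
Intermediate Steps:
M(K, Y) = 3 - 3/K
q = 0 (q = 0*6 = 0)
V(U) = 0
y = 3/5 (y = (3 - 3/((-1*5))) - 3 = (3 - 3/(-5)) - 3 = (3 - 3*(-1/5)) - 3 = (3 + 3/5) - 3 = 18/5 - 3 = 3/5 ≈ 0.60000)
y*V(-3) - 4 = (3/5)*0 - 4 = 0 - 4 = -4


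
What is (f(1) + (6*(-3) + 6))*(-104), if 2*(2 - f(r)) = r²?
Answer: 1092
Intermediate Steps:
f(r) = 2 - r²/2
(f(1) + (6*(-3) + 6))*(-104) = ((2 - ½*1²) + (6*(-3) + 6))*(-104) = ((2 - ½*1) + (-18 + 6))*(-104) = ((2 - ½) - 12)*(-104) = (3/2 - 12)*(-104) = -21/2*(-104) = 1092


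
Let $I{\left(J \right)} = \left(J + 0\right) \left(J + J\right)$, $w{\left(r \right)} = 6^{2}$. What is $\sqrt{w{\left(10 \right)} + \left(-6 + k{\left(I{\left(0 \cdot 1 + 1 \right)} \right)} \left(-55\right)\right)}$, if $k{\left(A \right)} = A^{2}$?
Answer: $i \sqrt{190} \approx 13.784 i$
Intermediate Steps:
$w{\left(r \right)} = 36$
$I{\left(J \right)} = 2 J^{2}$ ($I{\left(J \right)} = J 2 J = 2 J^{2}$)
$\sqrt{w{\left(10 \right)} + \left(-6 + k{\left(I{\left(0 \cdot 1 + 1 \right)} \right)} \left(-55\right)\right)} = \sqrt{36 + \left(-6 + \left(2 \left(0 \cdot 1 + 1\right)^{2}\right)^{2} \left(-55\right)\right)} = \sqrt{36 + \left(-6 + \left(2 \left(0 + 1\right)^{2}\right)^{2} \left(-55\right)\right)} = \sqrt{36 + \left(-6 + \left(2 \cdot 1^{2}\right)^{2} \left(-55\right)\right)} = \sqrt{36 + \left(-6 + \left(2 \cdot 1\right)^{2} \left(-55\right)\right)} = \sqrt{36 + \left(-6 + 2^{2} \left(-55\right)\right)} = \sqrt{36 + \left(-6 + 4 \left(-55\right)\right)} = \sqrt{36 - 226} = \sqrt{-190} = i \sqrt{190}$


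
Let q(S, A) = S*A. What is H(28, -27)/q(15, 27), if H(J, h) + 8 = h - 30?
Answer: -13/81 ≈ -0.16049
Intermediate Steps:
H(J, h) = -38 + h (H(J, h) = -8 + (h - 30) = -8 + (-30 + h) = -38 + h)
q(S, A) = A*S
H(28, -27)/q(15, 27) = (-38 - 27)/((27*15)) = -65/405 = -65*1/405 = -13/81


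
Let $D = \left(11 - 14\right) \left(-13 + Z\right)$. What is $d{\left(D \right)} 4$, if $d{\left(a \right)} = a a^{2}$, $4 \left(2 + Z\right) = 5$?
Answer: $\frac{4492125}{16} \approx 2.8076 \cdot 10^{5}$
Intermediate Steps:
$Z = - \frac{3}{4}$ ($Z = -2 + \frac{1}{4} \cdot 5 = -2 + \frac{5}{4} = - \frac{3}{4} \approx -0.75$)
$D = \frac{165}{4}$ ($D = \left(11 - 14\right) \left(-13 - \frac{3}{4}\right) = \left(-3\right) \left(- \frac{55}{4}\right) = \frac{165}{4} \approx 41.25$)
$d{\left(a \right)} = a^{3}$
$d{\left(D \right)} 4 = \left(\frac{165}{4}\right)^{3} \cdot 4 = \frac{4492125}{64} \cdot 4 = \frac{4492125}{16}$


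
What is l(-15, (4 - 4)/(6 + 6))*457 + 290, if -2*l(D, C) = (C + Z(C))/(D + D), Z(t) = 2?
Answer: 9157/30 ≈ 305.23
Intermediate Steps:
l(D, C) = -(2 + C)/(4*D) (l(D, C) = -(C + 2)/(2*(D + D)) = -(2 + C)/(2*(2*D)) = -(2 + C)*1/(2*D)/2 = -(2 + C)/(4*D))
l(-15, (4 - 4)/(6 + 6))*457 + 290 = ((¼)*(-2 - (4 - 4)/(6 + 6))/(-15))*457 + 290 = ((¼)*(-1/15)*(-2 - 0/12))*457 + 290 = ((¼)*(-1/15)*(-2 - 1*0))*457 + 290 = ((¼)*(-1/15)*(-2 + 0))*457 + 290 = ((¼)*(-1/15)*(-2))*457 + 290 = (1/30)*457 + 290 = 457/30 + 290 = 9157/30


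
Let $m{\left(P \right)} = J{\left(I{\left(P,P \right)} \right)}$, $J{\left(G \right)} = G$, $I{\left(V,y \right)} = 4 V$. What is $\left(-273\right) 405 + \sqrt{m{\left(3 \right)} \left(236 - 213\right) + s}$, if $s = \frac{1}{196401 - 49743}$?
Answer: $-110565 + \frac{\sqrt{5936365180722}}{146658} \approx -1.1055 \cdot 10^{5}$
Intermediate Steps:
$m{\left(P \right)} = 4 P$
$s = \frac{1}{146658} \approx 6.8186 \cdot 10^{-6}$
$\left(-273\right) 405 + \sqrt{m{\left(3 \right)} \left(236 - 213\right) + s} = \left(-273\right) 405 + \sqrt{4 \cdot 3 \left(236 - 213\right) + \frac{1}{146658}} = -110565 + \sqrt{12 \cdot 23 + \frac{1}{146658}} = -110565 + \sqrt{276 + \frac{1}{146658}} = -110565 + \sqrt{\frac{40477609}{146658}} = -110565 + \frac{\sqrt{5936365180722}}{146658}$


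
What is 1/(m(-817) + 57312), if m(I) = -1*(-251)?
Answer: 1/57563 ≈ 1.7372e-5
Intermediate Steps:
m(I) = 251
1/(m(-817) + 57312) = 1/(251 + 57312) = 1/57563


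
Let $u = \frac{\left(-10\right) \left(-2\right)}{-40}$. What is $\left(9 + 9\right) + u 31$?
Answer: $\frac{5}{2} \approx 2.5$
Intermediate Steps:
$u = - \frac{1}{2}$ ($u = 20 \left(- \frac{1}{40}\right) = - \frac{1}{2} \approx -0.5$)
$\left(9 + 9\right) + u 31 = \left(9 + 9\right) - \frac{31}{2} = 18 - \frac{31}{2} = \frac{5}{2}$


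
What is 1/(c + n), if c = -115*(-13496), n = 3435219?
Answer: 1/4987259 ≈ 2.0051e-7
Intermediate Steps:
c = 1552040
1/(c + n) = 1/(1552040 + 3435219) = 1/4987259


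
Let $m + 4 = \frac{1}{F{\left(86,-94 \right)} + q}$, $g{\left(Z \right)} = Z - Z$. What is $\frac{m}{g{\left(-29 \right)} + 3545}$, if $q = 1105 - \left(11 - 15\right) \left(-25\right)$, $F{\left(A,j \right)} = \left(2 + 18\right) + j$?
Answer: $- \frac{3723}{3300395} \approx -0.001128$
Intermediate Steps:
$F{\left(A,j \right)} = 20 + j$
$g{\left(Z \right)} = 0$
$q = 1005$ ($q = 1105 - \left(-4\right) \left(-25\right) = 1105 - 100 = 1005$)
$m = - \frac{3723}{931}$ ($m = -4 + \frac{1}{\left(20 - 94\right) + 1005} = -4 + \frac{1}{-74 + 1005} = -4 + \frac{1}{931} = - \frac{3723}{931} \approx -3.9989$)
$\frac{m}{g{\left(-29 \right)} + 3545} = - \frac{3723}{931 \left(0 + 3545\right)} = - \frac{3723}{931 \cdot 3545} = \left(- \frac{3723}{931}\right) \frac{1}{3545} = - \frac{3723}{3300395}$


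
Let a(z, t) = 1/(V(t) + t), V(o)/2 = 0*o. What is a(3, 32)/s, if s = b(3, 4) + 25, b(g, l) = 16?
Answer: 1/1312 ≈ 0.00076220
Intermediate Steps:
s = 41 (s = 16 + 25 = 41)
V(o) = 0 (V(o) = 2*(0*o) = 2*0 = 0)
a(z, t) = 1/t (a(z, t) = 1/(0 + t) = 1/t)
a(3, 32)/s = 1/(32*41) = (1/32)*(1/41) = 1/1312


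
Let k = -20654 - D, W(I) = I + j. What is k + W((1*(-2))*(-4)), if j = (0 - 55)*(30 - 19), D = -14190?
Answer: -7061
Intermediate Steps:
j = -605 (j = -55*11 = -605)
W(I) = -605 + I (W(I) = I - 605 = -605 + I)
k = -6464 (k = -20654 - 1*(-14190) = -20654 + 14190 = -6464)
k + W((1*(-2))*(-4)) = -6464 + (-605 + (1*(-2))*(-4)) = -6464 + (-605 - 2*(-4)) = -6464 + (-605 + 8) = -6464 - 597 = -7061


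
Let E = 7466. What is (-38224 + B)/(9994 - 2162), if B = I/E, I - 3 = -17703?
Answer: -71349521/14618428 ≈ -4.8808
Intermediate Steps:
I = -17700 (I = 3 - 17703 = -17700)
B = -8850/3733 (B = -17700/7466 = -17700*1/7466 = -8850/3733 ≈ -2.3707)
(-38224 + B)/(9994 - 2162) = (-38224 - 8850/3733)/(9994 - 2162) = -142699042/3733/7832 = -142699042/3733*1/7832 = -71349521/14618428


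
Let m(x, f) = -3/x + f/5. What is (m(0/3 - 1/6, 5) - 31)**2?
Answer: 144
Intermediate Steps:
m(x, f) = -3/x + f/5 (m(x, f) = -3/x + f*(1/5) = -3/x + f/5)
(m(0/3 - 1/6, 5) - 31)**2 = ((-3/(0/3 - 1/6) + (1/5)*5) - 31)**2 = ((-3/(0*(1/3) - 1*1/6) + 1) - 31)**2 = ((-3/(0 - 1/6) + 1) - 31)**2 = ((-3/(-1/6) + 1) - 31)**2 = ((-3*(-6) + 1) - 31)**2 = ((18 + 1) - 31)**2 = (19 - 31)**2 = (-12)**2 = 144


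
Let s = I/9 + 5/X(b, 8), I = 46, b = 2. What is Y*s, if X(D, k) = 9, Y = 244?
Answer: 4148/3 ≈ 1382.7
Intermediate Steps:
s = 17/3 (s = 46/9 + 5/9 = 17/3 ≈ 5.6667)
Y*s = 244*(17/3) = 4148/3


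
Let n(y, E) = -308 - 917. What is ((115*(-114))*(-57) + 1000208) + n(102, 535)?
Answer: 1746253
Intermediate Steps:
n(y, E) = -1225
((115*(-114))*(-57) + 1000208) + n(102, 535) = ((115*(-114))*(-57) + 1000208) - 1225 = (-13110*(-57) + 1000208) - 1225 = (747270 + 1000208) - 1225 = 1747478 - 1225 = 1746253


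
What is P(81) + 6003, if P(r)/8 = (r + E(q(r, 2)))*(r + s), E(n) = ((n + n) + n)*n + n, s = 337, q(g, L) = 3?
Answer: 377187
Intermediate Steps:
E(n) = n + 3*n**2 (E(n) = (2*n + n)*n + n = (3*n)*n + n = 3*n**2 + n = n + 3*n**2)
P(r) = 8*(30 + r)*(337 + r) (P(r) = 8*((r + 3*(1 + 3*3))*(r + 337)) = 8*((r + 3*(1 + 9))*(337 + r)) = 8*((r + 3*10)*(337 + r)) = 8*((r + 30)*(337 + r)) = 8*((30 + r)*(337 + r)) = 8*(30 + r)*(337 + r))
P(81) + 6003 = (80880 + 8*81**2 + 2936*81) + 6003 = (80880 + 8*6561 + 237816) + 6003 = (80880 + 52488 + 237816) + 6003 = 371184 + 6003 = 377187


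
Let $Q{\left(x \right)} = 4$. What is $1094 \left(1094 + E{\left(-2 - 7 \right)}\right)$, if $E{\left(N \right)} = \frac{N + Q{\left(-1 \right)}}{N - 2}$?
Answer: $\frac{13170666}{11} \approx 1.1973 \cdot 10^{6}$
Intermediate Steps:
$E{\left(N \right)} = \frac{4 + N}{-2 + N}$ ($E{\left(N \right)} = \frac{N + 4}{N - 2} = \frac{4 + N}{-2 + N}$)
$1094 \left(1094 + E{\left(-2 - 7 \right)}\right) = 1094 \left(1094 + \frac{4 - 9}{-2 - 9}\right) = 1094 \left(1094 + \frac{1}{-11} \left(-5\right)\right) = 1094 \left(1094 - - \frac{5}{11}\right) = 1094 \left(1094 + \frac{5}{11}\right) = 1094 \cdot \frac{12039}{11} = \frac{13170666}{11}$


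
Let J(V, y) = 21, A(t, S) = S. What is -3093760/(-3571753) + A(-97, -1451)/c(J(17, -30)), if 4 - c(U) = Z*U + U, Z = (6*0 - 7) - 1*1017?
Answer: 61293007517/76746256711 ≈ 0.79865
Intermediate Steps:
Z = -1024 (Z = (0 - 7) - 1017 = -7 - 1017 = -1024)
c(U) = 4 + 1023*U (c(U) = 4 - (-1024*U + U) = 4 - (-1023)*U = 4 + 1023*U)
-3093760/(-3571753) + A(-97, -1451)/c(J(17, -30)) = -3093760/(-3571753) - 1451/(4 + 1023*21) = -3093760*(-1/3571753) - 1451/(4 + 21483) = 3093760/3571753 - 1451/21487 = 61293007517/76746256711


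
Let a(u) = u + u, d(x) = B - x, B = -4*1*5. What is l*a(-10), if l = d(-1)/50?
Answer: 38/5 ≈ 7.6000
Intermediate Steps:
B = -20 (B = -4*5 = -20)
d(x) = -20 - x
a(u) = 2*u
l = -19/50 (l = (-20 - 1*(-1))/50 = (-20 + 1)*(1/50) = -19*1/50 = -19/50 ≈ -0.38000)
l*a(-10) = -19*(-10)/25 = -19/50*(-20) = 38/5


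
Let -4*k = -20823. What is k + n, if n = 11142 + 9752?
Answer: 104399/4 ≈ 26100.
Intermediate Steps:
k = 20823/4 (k = -¼*(-20823) = 20823/4 ≈ 5205.8)
n = 20894
k + n = 20823/4 + 20894 = 104399/4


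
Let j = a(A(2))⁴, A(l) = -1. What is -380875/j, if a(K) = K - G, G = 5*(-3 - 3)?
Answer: -380875/707281 ≈ -0.53851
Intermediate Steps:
G = -30 (G = 5*(-6) = -30)
a(K) = 30 + K (a(K) = K - 1*(-30) = K + 30 = 30 + K)
j = 707281 (j = (30 - 1)⁴ = 29⁴ = 707281)
-380875/j = -380875/707281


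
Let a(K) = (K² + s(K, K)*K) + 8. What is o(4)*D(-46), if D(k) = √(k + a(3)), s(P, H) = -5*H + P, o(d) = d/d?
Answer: I*√65 ≈ 8.0623*I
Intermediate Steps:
o(d) = 1
s(P, H) = P - 5*H
a(K) = 8 - 3*K² (a(K) = (K² + (K - 5*K)*K) + 8 = (K² + (-4*K)*K) + 8 = (K² - 4*K²) + 8 = -3*K² + 8 = 8 - 3*K²)
D(k) = √(-19 + k) (D(k) = √(k + (8 - 3*3²)) = √(k + (8 - 3*9)) = √(k + (8 - 27)) = √(k - 19) = √(-19 + k))
o(4)*D(-46) = 1*√(-19 - 46) = 1*√(-65) = 1*(I*√65) = I*√65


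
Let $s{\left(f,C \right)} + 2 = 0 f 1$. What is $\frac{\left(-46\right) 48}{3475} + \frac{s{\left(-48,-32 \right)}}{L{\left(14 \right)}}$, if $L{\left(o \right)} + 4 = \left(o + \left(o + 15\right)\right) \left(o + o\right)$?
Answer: $- \frac{53131}{83400} \approx -0.63706$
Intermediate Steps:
$s{\left(f,C \right)} = -2$ ($s{\left(f,C \right)} = -2 + 0 f 1 = -2 + 0 \cdot 1 = -2 + 0 = -2$)
$L{\left(o \right)} = -4 + 2 o \left(15 + 2 o\right)$ ($L{\left(o \right)} = -4 + \left(o + \left(o + 15\right)\right) \left(o + o\right) = -4 + \left(o + \left(15 + o\right)\right) 2 o = -4 + \left(15 + 2 o\right) 2 o = -4 + 2 o \left(15 + 2 o\right)$)
$\frac{\left(-46\right) 48}{3475} + \frac{s{\left(-48,-32 \right)}}{L{\left(14 \right)}} = \frac{\left(-46\right) 48}{3475} - \frac{2}{-4 + 4 \cdot 14^{2} + 30 \cdot 14} = \left(-2208\right) \frac{1}{3475} - \frac{2}{-4 + 4 \cdot 196 + 420} = - \frac{2208}{3475} - \frac{2}{-4 + 784 + 420} = - \frac{2208}{3475} - \frac{2}{1200} = - \frac{2208}{3475} - \frac{1}{600} = - \frac{53131}{83400}$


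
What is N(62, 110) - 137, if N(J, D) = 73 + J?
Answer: -2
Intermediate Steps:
N(62, 110) - 137 = (73 + 62) - 137 = 135 - 137 = -2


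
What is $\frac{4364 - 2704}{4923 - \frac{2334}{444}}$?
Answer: $\frac{122840}{363913} \approx 0.33755$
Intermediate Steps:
$\frac{4364 - 2704}{4923 - \frac{2334}{444}} = \frac{1660}{4923 - \frac{389}{74}} = \frac{1660}{\frac{363913}{74}} = 1660 \cdot \frac{74}{363913} = \frac{122840}{363913}$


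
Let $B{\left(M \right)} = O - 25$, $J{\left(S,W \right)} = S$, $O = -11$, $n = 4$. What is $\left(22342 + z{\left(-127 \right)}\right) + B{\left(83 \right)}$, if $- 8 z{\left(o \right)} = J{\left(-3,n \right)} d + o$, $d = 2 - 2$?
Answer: $\frac{178575}{8} \approx 22322.0$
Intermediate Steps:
$d = 0$ ($d = 2 - 2 = 0$)
$B{\left(M \right)} = -36$ ($B{\left(M \right)} = -11 - 25 = -36$)
$z{\left(o \right)} = - \frac{o}{8}$ ($z{\left(o \right)} = - \frac{\left(-3\right) 0 + o}{8} = - \frac{0 + o}{8} = - \frac{o}{8}$)
$\left(22342 + z{\left(-127 \right)}\right) + B{\left(83 \right)} = \left(22342 - - \frac{127}{8}\right) - 36 = \left(22342 + \frac{127}{8}\right) - 36 = \frac{178863}{8} - 36 = \frac{178575}{8}$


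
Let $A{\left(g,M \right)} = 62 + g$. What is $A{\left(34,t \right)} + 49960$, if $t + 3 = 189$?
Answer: $50056$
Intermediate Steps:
$t = 186$ ($t = -3 + 189 = 186$)
$A{\left(34,t \right)} + 49960 = \left(62 + 34\right) + 49960 = 96 + 49960 = 50056$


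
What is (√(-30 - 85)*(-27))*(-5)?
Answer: 135*I*√115 ≈ 1447.7*I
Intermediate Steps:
(√(-30 - 85)*(-27))*(-5) = (√(-115)*(-27))*(-5) = ((I*√115)*(-27))*(-5) = -27*I*√115*(-5) = 135*I*√115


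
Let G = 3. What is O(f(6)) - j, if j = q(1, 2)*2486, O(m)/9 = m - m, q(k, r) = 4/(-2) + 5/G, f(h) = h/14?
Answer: 2486/3 ≈ 828.67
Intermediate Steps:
f(h) = h/14 (f(h) = h*(1/14) = h/14)
q(k, r) = -⅓ (q(k, r) = 4/(-2) + 5/3 = 4*(-½) + 5*(⅓) = -2 + 5/3 = -⅓)
O(m) = 0 (O(m) = 9*(m - m) = 9*0 = 0)
j = -2486/3 (j = -⅓*2486 = -2486/3 ≈ -828.67)
O(f(6)) - j = 0 - 1*(-2486/3) = 0 + 2486/3 = 2486/3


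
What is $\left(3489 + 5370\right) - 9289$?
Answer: $-430$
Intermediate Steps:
$\left(3489 + 5370\right) - 9289 = 8859 - 9289 = -430$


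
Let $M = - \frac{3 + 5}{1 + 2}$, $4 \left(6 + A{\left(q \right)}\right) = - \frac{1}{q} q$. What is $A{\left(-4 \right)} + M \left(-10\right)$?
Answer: $\frac{245}{12} \approx 20.417$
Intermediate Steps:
$A{\left(q \right)} = - \frac{25}{4}$ ($A{\left(q \right)} = -6 + \frac{- \frac{1}{q} q}{4} = -6 + \frac{1}{4} \left(-1\right) = -6 - \frac{1}{4} = - \frac{25}{4}$)
$M = - \frac{8}{3} \approx -2.6667$
$A{\left(-4 \right)} + M \left(-10\right) = - \frac{25}{4} - - \frac{80}{3} = - \frac{25}{4} + \frac{80}{3} = \frac{245}{12}$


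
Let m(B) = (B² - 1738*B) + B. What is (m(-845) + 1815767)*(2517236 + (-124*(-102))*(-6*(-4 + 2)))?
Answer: 10669527603684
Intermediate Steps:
m(B) = B² - 1737*B
(m(-845) + 1815767)*(2517236 + (-124*(-102))*(-6*(-4 + 2))) = (-845*(-1737 - 845) + 1815767)*(2517236 + (-124*(-102))*(-6*(-4 + 2))) = (-845*(-2582) + 1815767)*(2517236 + 12648*(-6*(-2))) = (2181790 + 1815767)*(2517236 + 12648*12) = 3997557*(2517236 + 151776) = 3997557*2669012 = 10669527603684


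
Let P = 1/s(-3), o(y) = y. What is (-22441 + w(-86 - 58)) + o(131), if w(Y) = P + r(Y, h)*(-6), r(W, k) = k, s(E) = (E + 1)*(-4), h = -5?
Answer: -178239/8 ≈ -22280.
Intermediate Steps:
s(E) = -4 - 4*E (s(E) = (1 + E)*(-4) = -4 - 4*E)
P = 1/8 (P = 1/(-4 - 4*(-3)) = 1/(-4 + 12) = 1/8 ≈ 0.12500)
w(Y) = 241/8 (w(Y) = 1/8 - 5*(-6) = 1/8 + 30 = 241/8)
(-22441 + w(-86 - 58)) + o(131) = (-22441 + 241/8) + 131 = -179287/8 + 131 = -178239/8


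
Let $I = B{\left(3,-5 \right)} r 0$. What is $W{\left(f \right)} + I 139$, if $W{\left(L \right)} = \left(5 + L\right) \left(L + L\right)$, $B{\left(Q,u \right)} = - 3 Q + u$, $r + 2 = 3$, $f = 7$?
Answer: $168$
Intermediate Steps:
$r = 1$ ($r = -2 + 3 = 1$)
$B{\left(Q,u \right)} = u - 3 Q$
$I = 0$ ($I = \left(-5 - 9\right) 1 \cdot 0 = \left(-14\right) 1 \cdot 0 = \left(-14\right) 0 = 0$)
$W{\left(L \right)} = 2 L \left(5 + L\right)$ ($W{\left(L \right)} = \left(5 + L\right) 2 L = 2 L \left(5 + L\right)$)
$W{\left(f \right)} + I 139 = 2 \cdot 7 \left(5 + 7\right) + 0 \cdot 139 = 2 \cdot 7 \cdot 12 + 0 = 168 + 0 = 168$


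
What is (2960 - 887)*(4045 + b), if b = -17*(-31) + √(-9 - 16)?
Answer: 9477756 + 10365*I ≈ 9.4778e+6 + 10365.0*I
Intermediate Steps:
b = 527 + 5*I (b = 527 + √(-25) = 527 + 5*I ≈ 527.0 + 5.0*I)
(2960 - 887)*(4045 + b) = (2960 - 887)*(4045 + (527 + 5*I)) = 2073*(4572 + 5*I) = 9477756 + 10365*I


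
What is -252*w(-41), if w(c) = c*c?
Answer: -423612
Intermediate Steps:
w(c) = c²
-252*w(-41) = -252*(-41)² = -252*1681 = -423612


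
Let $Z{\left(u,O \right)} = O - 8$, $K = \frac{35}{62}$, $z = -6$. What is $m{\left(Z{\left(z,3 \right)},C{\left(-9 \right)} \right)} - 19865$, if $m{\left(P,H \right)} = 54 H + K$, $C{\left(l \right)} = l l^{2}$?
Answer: $- \frac{3672287}{62} \approx -59230.0$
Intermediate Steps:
$C{\left(l \right)} = l^{3}$
$K = \frac{35}{62}$ ($K = 35 \cdot \frac{1}{62} = \frac{35}{62} \approx 0.56452$)
$Z{\left(u,O \right)} = -8 + O$ ($Z{\left(u,O \right)} = O - 8 = -8 + O$)
$m{\left(P,H \right)} = \frac{35}{62} + 54 H$ ($m{\left(P,H \right)} = 54 H + \frac{35}{62} = \frac{35}{62} + 54 H$)
$m{\left(Z{\left(z,3 \right)},C{\left(-9 \right)} \right)} - 19865 = \left(\frac{35}{62} + 54 \left(-9\right)^{3}\right) - 19865 = \left(\frac{35}{62} + 54 \left(-729\right)\right) - 19865 = \left(\frac{35}{62} - 39366\right) - 19865 = - \frac{2440657}{62} - 19865 = - \frac{3672287}{62}$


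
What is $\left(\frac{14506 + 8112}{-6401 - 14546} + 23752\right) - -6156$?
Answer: $\frac{626460258}{20947} \approx 29907.0$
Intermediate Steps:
$\left(\frac{14506 + 8112}{-6401 - 14546} + 23752\right) - -6156 = \left(\frac{22618}{-20947} + 23752\right) + 6156 = \left(22618 \left(- \frac{1}{20947}\right) + 23752\right) + 6156 = \left(- \frac{22618}{20947} + 23752\right) + 6156 = \frac{497510526}{20947} + 6156 = \frac{626460258}{20947}$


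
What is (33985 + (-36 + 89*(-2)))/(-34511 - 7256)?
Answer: -33771/41767 ≈ -0.80856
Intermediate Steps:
(33985 + (-36 + 89*(-2)))/(-34511 - 7256) = (33985 + (-36 - 178))/(-41767) = (33985 - 214)*(-1/41767) = 33771*(-1/41767) = -33771/41767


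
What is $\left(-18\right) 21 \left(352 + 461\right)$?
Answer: $-307314$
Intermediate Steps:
$\left(-18\right) 21 \left(352 + 461\right) = \left(-378\right) 813 = -307314$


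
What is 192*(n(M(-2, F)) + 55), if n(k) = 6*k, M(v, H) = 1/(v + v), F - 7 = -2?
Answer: 10272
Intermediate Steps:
F = 5 (F = 7 - 2 = 5)
M(v, H) = 1/(2*v)
192*(n(M(-2, F)) + 55) = 192*(6*((½)/(-2)) + 55) = 192*(6*((½)*(-½)) + 55) = 192*(6*(-¼) + 55) = 192*(-3/2 + 55) = 192*(107/2) = 10272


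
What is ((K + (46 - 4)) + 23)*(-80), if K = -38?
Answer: -2160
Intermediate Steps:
((K + (46 - 4)) + 23)*(-80) = ((-38 + (46 - 4)) + 23)*(-80) = ((-38 + 42) + 23)*(-80) = (4 + 23)*(-80) = 27*(-80) = -2160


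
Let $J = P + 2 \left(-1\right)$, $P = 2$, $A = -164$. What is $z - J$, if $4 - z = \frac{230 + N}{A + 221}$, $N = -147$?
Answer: $\frac{145}{57} \approx 2.5439$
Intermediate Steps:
$z = \frac{145}{57}$ ($z = 4 - \frac{230 - 147}{-164 + 221} = 4 - \frac{83}{57} = \frac{145}{57} \approx 2.5439$)
$J = 0$ ($J = 2 + 2 \left(-1\right) = 2 - 2 = 0$)
$z - J = \frac{145}{57} - 0 = \frac{145}{57} + 0 = \frac{145}{57}$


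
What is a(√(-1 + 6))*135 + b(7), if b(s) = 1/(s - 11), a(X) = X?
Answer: -¼ + 135*√5 ≈ 301.62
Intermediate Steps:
b(s) = 1/(-11 + s)
a(√(-1 + 6))*135 + b(7) = √(-1 + 6)*135 + 1/(-11 + 7) = √5*135 + 1/(-4) = 135*√5 - ¼ = -¼ + 135*√5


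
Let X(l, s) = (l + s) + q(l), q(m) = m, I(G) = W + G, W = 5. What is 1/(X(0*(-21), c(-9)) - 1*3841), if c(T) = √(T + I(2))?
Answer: -3841/14753283 - I*√2/14753283 ≈ -0.00026035 - 9.5858e-8*I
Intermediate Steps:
I(G) = 5 + G
c(T) = √(7 + T) (c(T) = √(T + (5 + 2)) = √(T + 7) = √(7 + T))
X(l, s) = s + 2*l (X(l, s) = (l + s) + l = s + 2*l)
1/(X(0*(-21), c(-9)) - 1*3841) = 1/((√(7 - 9) + 2*(0*(-21))) - 1*3841) = 1/((√(-2) + 2*0) - 3841) = 1/((I*√2 + 0) - 3841) = 1/(I*√2 - 3841) = 1/(-3841 + I*√2)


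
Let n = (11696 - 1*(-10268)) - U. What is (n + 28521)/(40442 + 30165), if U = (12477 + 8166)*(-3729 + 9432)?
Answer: -117676544/70607 ≈ -1666.6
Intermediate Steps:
U = 117727029 (U = 20643*5703 = 117727029)
n = -117705065 (n = (11696 - 1*(-10268)) - 1*117727029 = (11696 + 10268) - 117727029 = 21964 - 117727029 = -117705065)
(n + 28521)/(40442 + 30165) = (-117705065 + 28521)/(40442 + 30165) = -117676544/70607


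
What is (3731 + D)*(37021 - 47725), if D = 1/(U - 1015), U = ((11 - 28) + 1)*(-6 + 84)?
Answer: -90376569408/2263 ≈ -3.9937e+7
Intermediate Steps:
U = -1248 (U = (-17 + 1)*78 = -16*78 = -1248)
D = -1/2263 (D = 1/(-1248 - 1015) = 1/(-2263) = -1/2263 ≈ -0.00044189)
(3731 + D)*(37021 - 47725) = (3731 - 1/2263)*(37021 - 47725) = (8443252/2263)*(-10704) = -90376569408/2263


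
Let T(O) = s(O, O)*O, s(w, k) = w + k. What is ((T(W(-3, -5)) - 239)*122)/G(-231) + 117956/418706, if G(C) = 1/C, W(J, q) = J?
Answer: 1303897019344/209353 ≈ 6.2282e+6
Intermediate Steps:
s(w, k) = k + w
T(O) = 2*O**2 (T(O) = (O + O)*O = (2*O)*O = 2*O**2)
((T(W(-3, -5)) - 239)*122)/G(-231) + 117956/418706 = ((2*(-3)**2 - 239)*122)/(1/(-231)) + 117956/418706 = ((2*9 - 239)*122)/(-1/231) + 117956*(1/418706) = ((18 - 239)*122)*(-231) + 58978/209353 = -221*122*(-231) + 58978/209353 = -26962*(-231) + 58978/209353 = 6228222 + 58978/209353 = 1303897019344/209353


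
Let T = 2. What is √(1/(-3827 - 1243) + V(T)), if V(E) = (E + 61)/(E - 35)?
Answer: I*√35138730/4290 ≈ 1.3818*I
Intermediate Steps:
V(E) = (61 + E)/(-35 + E)
√(1/(-3827 - 1243) + V(T)) = √(1/(-3827 - 1243) + (61 + 2)/(-35 + 2)) = √(1/(-5070) + 63/(-33)) = √(-1/5070 - 1/33*63) = √(-1/5070 - 21/11) = √(-106481/55770) = I*√35138730/4290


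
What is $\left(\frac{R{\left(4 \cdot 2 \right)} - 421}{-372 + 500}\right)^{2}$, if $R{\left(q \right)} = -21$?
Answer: $\frac{48841}{4096} \approx 11.924$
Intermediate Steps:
$\left(\frac{R{\left(4 \cdot 2 \right)} - 421}{-372 + 500}\right)^{2} = \left(\frac{-21 - 421}{-372 + 500}\right)^{2} = \left(- \frac{442}{128}\right)^{2} = \left(\left(-442\right) \frac{1}{128}\right)^{2} = \left(- \frac{221}{64}\right)^{2} = \frac{48841}{4096}$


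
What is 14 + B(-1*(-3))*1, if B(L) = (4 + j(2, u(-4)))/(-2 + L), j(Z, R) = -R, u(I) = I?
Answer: 22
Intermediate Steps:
B(L) = 8/(-2 + L) (B(L) = (4 - 1*(-4))/(-2 + L) = (4 + 4)/(-2 + L) = 8/(-2 + L))
14 + B(-1*(-3))*1 = 14 + (8/(-2 - 1*(-3)))*1 = 14 + (8/(-2 + 3))*1 = 14 + (8/1)*1 = 14 + (8*1)*1 = 14 + 8*1 = 14 + 8 = 22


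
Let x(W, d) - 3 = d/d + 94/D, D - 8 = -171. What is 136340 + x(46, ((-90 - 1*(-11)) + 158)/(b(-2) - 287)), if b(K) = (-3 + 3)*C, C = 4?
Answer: 22223978/163 ≈ 1.3634e+5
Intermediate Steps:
D = -163 (D = 8 - 171 = -163)
b(K) = 0 (b(K) = (-3 + 3)*4 = 0*4 = 0)
x(W, d) = 558/163 (x(W, d) = 3 + (d/d + 94/(-163)) = 3 + (1 + 94*(-1/163)) = 3 + (1 - 94/163) = 3 + 69/163 = 558/163)
136340 + x(46, ((-90 - 1*(-11)) + 158)/(b(-2) - 287)) = 136340 + 558/163 = 22223978/163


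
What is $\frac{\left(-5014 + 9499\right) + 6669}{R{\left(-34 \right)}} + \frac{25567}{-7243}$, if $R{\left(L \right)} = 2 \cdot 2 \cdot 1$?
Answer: $\frac{40343077}{14486} \approx 2785.0$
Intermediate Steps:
$R{\left(L \right)} = 4$ ($R{\left(L \right)} = 4 \cdot 1 = 4$)
$\frac{\left(-5014 + 9499\right) + 6669}{R{\left(-34 \right)}} + \frac{25567}{-7243} = \frac{\left(-5014 + 9499\right) + 6669}{4} + \frac{25567}{-7243} = \left(4485 + 6669\right) \frac{1}{4} + 25567 \left(- \frac{1}{7243}\right) = 11154 \cdot \frac{1}{4} - \frac{25567}{7243} = \frac{5577}{2} - \frac{25567}{7243} = \frac{40343077}{14486}$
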